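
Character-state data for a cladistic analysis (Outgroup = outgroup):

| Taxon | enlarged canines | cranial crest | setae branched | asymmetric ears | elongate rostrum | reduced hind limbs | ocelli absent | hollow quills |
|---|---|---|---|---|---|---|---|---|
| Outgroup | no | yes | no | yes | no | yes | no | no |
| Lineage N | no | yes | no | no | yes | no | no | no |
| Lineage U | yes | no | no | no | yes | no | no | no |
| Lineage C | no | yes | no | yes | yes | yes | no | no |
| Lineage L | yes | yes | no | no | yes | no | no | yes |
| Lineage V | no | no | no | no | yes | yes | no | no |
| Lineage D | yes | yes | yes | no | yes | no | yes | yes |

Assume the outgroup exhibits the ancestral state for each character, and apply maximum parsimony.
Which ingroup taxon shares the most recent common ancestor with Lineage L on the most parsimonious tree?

Character polarity is set by the outgroup: the derived state is whichever differs from the outgroup's state, so for cranial crest, asymmetric ears, reduced hind limbs the derived state is 'no', and for the remaining characters it is 'yes'.
enlarged canines (derived state 'yes') is shared by Lineage D, Lineage L, and Lineage U — a synapomorphy uniting that clade.
cranial crest groups Lineage U and Lineage V, which is incompatible with the clades supported by the remaining characters; treating it as convergent (homoplasy) costs fewer steps than any alternative tree.
setae branched: derived state 'yes' in Lineage D only — an autapomorphy, so it tells us nothing about relationships among taxa.
asymmetric ears (derived state 'no') is shared by Lineage D, Lineage L, Lineage N, Lineage U, and Lineage V — a synapomorphy uniting that clade.
All ingroup taxa share the derived state 'yes' for elongate rostrum; it defines the ingroup but does not resolve relationships within it.
reduced hind limbs: derived state 'no' in Lineage D, Lineage L, Lineage N, and Lineage U only — synapomorphy for {Lineage D, Lineage L, Lineage N, Lineage U}.
ocelli absent (derived state 'yes') is unique to Lineage D (autapomorphy; uninformative for grouping).
Only Lineage D and Lineage L show the derived state 'yes' for hollow quills, supporting them as a clade.
Most parsimonious ingroup topology: (((Lineage N,(Lineage U,(Lineage L,Lineage D))),Lineage V),Lineage C).
Lineage L and Lineage D form a cherry on this tree, so they are sister taxa.

Lineage D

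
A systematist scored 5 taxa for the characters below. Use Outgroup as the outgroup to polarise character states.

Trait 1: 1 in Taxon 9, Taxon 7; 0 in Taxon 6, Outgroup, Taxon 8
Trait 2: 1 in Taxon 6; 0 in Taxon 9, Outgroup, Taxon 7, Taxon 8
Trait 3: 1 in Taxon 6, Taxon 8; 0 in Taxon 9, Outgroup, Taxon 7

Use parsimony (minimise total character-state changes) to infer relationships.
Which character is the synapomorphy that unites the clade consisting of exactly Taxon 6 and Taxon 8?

Trait 3

The outgroup has state '0' for every character, so '1' is the derived state throughout.
Only Taxon 7 and Taxon 9 show the derived state '1' for Trait 1, supporting them as a clade.
Trait 2: derived state '1' in Taxon 6 only — an autapomorphy, so it tells us nothing about relationships among taxa.
Only Taxon 6 and Taxon 8 show the derived state '1' for Trait 3, supporting them as a clade.
Most parsimonious ingroup topology: ((Taxon 7,Taxon 9),(Taxon 8,Taxon 6)).
The clade {Taxon 6, Taxon 8} is supported by Trait 3: its derived state '1' occurs in exactly those taxa and in no other taxon (including the outgroup).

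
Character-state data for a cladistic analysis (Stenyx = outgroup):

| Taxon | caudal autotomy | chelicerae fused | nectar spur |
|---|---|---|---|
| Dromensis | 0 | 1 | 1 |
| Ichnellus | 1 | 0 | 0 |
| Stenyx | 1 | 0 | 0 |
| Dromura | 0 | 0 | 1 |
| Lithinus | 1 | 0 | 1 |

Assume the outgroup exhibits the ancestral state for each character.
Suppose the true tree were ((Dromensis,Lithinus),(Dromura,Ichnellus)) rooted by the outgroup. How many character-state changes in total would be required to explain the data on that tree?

Map each character onto ((Dromensis,Lithinus),(Dromura,Ichnellus)) (rooted by Stenyx) and count the minimum state changes it requires (Fitch parsimony):
caudal autotomy: 2; chelicerae fused: 1; nectar spur: 2.
Total tree length = 5.

5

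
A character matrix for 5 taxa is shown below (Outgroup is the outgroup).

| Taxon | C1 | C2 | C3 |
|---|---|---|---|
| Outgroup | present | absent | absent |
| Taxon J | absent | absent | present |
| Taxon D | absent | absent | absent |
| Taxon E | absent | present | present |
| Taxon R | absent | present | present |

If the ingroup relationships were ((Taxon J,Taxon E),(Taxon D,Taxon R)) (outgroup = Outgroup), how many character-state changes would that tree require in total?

Map each character onto ((Taxon J,Taxon E),(Taxon D,Taxon R)) (rooted by Outgroup) and count the minimum state changes it requires (Fitch parsimony):
C1: 1; C2: 2; C3: 2.
Total tree length = 5.

5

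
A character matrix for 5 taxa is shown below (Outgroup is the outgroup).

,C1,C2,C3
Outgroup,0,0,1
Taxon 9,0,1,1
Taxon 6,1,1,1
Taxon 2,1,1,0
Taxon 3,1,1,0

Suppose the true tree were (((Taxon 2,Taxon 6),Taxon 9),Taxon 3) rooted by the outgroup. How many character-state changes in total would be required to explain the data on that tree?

5

Map each character onto (((Taxon 2,Taxon 6),Taxon 9),Taxon 3) (rooted by Outgroup) and count the minimum state changes it requires (Fitch parsimony):
C1: 2; C2: 1; C3: 2.
Total tree length = 5.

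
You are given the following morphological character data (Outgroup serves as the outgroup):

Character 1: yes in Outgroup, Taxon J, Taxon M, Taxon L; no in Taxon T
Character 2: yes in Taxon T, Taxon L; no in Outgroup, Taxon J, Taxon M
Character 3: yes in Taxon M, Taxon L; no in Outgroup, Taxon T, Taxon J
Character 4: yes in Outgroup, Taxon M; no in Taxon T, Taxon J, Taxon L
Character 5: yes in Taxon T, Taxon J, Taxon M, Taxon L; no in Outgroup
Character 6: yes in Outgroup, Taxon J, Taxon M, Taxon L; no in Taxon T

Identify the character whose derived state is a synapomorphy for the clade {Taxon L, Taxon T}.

Character polarity is set by the outgroup: the derived state is whichever differs from the outgroup's state, so for Character 1, Character 4, Character 6 the derived state is 'no', and for the remaining characters it is 'yes'.
Character 1: derived state 'no' in Taxon T only — an autapomorphy, so it tells us nothing about relationships among taxa.
Character 2 (derived state 'yes') is shared by Taxon L and Taxon T — a synapomorphy uniting that clade.
Character 3 groups Taxon L and Taxon M, which is incompatible with the clades supported by the remaining characters; treating it as convergent (homoplasy) costs fewer steps than any alternative tree.
Character 4 (derived state 'no') is shared by Taxon J, Taxon L, and Taxon T — a synapomorphy uniting that clade.
Character 5 (derived state 'yes') is shared by all ingroup taxa — unites the whole ingroup.
Character 6 (derived state 'no') is unique to Taxon T (autapomorphy; uninformative for grouping).
Most parsimonious ingroup topology: (((Taxon T,Taxon L),Taxon J),Taxon M).
The clade {Taxon L, Taxon T} is supported by Character 2: its derived state 'yes' occurs in exactly those taxa and in no other taxon (including the outgroup).

Character 2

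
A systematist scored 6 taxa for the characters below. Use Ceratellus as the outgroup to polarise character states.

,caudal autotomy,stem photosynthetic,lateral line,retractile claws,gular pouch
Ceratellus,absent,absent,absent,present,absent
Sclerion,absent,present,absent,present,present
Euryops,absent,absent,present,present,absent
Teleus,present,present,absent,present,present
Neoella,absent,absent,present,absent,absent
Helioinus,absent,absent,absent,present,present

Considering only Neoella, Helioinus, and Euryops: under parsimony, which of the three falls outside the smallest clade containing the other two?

Helioinus

Character polarity is set by the outgroup: the derived state is whichever differs from the outgroup's state, so for retractile claws the derived state is 'absent', and for the remaining characters it is 'present'.
caudal autotomy: derived state 'present' in Teleus only — an autapomorphy, so it tells us nothing about relationships among taxa.
Only Sclerion and Teleus show the derived state 'present' for stem photosynthetic, supporting them as a clade.
lateral line: derived state 'present' in Euryops and Neoella only — synapomorphy for {Euryops, Neoella}.
retractile claws (derived state 'absent') is unique to Neoella (autapomorphy; uninformative for grouping).
gular pouch: derived state 'present' in Helioinus, Sclerion, and Teleus only — synapomorphy for {Helioinus, Sclerion, Teleus}.
Most parsimonious ingroup topology: (((Sclerion,Teleus),Helioinus),(Euryops,Neoella)).
Neoella and Euryops share a more recent common ancestor with each other than either does with Helioinus, so Helioinus is the least closely related of the three.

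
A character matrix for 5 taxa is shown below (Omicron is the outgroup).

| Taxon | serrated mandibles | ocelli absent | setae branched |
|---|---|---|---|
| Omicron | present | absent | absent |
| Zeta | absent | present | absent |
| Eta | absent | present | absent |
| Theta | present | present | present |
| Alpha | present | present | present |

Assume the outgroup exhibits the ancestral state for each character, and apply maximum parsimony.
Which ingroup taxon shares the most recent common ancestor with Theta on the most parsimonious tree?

Character polarity is set by the outgroup: the derived state is whichever differs from the outgroup's state, so for serrated mandibles the derived state is 'absent', and for the remaining characters it is 'present'.
Only Eta and Zeta show the derived state 'absent' for serrated mandibles, supporting them as a clade.
All ingroup taxa share the derived state 'present' for ocelli absent; it defines the ingroup but does not resolve relationships within it.
setae branched: derived state 'present' in Alpha and Theta only — synapomorphy for {Alpha, Theta}.
Most parsimonious ingroup topology: ((Zeta,Eta),(Theta,Alpha)).
Theta and Alpha form a cherry on this tree, so they are sister taxa.

Alpha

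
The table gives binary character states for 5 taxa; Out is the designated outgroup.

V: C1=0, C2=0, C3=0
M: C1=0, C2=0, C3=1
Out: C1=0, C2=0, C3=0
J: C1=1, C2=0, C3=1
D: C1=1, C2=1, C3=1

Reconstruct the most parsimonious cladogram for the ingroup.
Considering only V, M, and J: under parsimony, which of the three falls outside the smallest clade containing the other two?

The outgroup has state '0' for every character, so '1' is the derived state throughout.
C1 (derived state '1') is shared by D and J — a synapomorphy uniting that clade.
C2: derived state '1' in D only — an autapomorphy, so it tells us nothing about relationships among taxa.
C3: derived state '1' in D, J, and M only — synapomorphy for {D, J, M}.
Most parsimonious ingroup topology: ((M,(D,J)),V).
M and J share a more recent common ancestor with each other than either does with V, so V is the least closely related of the three.

V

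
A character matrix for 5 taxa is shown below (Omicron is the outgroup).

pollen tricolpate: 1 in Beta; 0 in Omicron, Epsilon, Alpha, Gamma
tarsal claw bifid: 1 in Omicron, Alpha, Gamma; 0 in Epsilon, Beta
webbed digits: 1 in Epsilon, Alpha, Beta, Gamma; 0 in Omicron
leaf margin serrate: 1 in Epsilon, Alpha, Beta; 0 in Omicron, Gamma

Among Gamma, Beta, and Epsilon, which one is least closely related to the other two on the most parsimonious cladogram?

Character polarity is set by the outgroup: the derived state is whichever differs from the outgroup's state, so for tarsal claw bifid the derived state is '0', and for the remaining characters it is '1'.
pollen tricolpate: derived state '1' in Beta only — an autapomorphy, so it tells us nothing about relationships among taxa.
Only Beta and Epsilon show the derived state '0' for tarsal claw bifid, supporting them as a clade.
webbed digits (derived state '1') is shared by all ingroup taxa — unites the whole ingroup.
leaf margin serrate (derived state '1') is shared by Alpha, Beta, and Epsilon — a synapomorphy uniting that clade.
Most parsimonious ingroup topology: (((Epsilon,Beta),Alpha),Gamma).
Epsilon and Beta share a more recent common ancestor with each other than either does with Gamma, so Gamma is the least closely related of the three.

Gamma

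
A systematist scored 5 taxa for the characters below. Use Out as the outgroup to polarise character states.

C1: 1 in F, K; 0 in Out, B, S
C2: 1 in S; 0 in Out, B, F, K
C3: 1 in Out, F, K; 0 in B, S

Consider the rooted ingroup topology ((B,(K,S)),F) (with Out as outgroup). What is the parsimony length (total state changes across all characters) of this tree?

Map each character onto ((B,(K,S)),F) (rooted by Out) and count the minimum state changes it requires (Fitch parsimony):
C1: 2; C2: 1; C3: 2.
Total tree length = 5.

5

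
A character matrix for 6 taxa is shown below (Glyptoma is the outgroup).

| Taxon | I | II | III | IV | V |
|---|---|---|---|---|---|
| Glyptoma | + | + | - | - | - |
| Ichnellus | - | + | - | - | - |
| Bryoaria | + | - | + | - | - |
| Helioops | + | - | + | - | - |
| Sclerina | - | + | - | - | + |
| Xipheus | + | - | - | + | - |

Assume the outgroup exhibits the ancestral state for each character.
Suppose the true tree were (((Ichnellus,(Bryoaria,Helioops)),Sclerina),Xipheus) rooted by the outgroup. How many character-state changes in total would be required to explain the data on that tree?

7

Map each character onto (((Ichnellus,(Bryoaria,Helioops)),Sclerina),Xipheus) (rooted by Glyptoma) and count the minimum state changes it requires (Fitch parsimony):
I: 2; II: 2; III: 1; IV: 1; V: 1.
Total tree length = 7.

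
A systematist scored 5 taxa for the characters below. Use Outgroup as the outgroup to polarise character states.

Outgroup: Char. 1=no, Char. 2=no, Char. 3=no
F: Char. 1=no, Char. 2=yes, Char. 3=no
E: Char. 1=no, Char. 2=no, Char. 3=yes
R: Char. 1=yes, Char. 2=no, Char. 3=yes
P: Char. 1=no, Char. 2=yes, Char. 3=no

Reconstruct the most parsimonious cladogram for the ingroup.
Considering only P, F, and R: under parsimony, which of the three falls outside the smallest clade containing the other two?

R

The outgroup has state 'no' for every character, so 'yes' is the derived state throughout.
Char. 1: derived state 'yes' in R only — an autapomorphy, so it tells us nothing about relationships among taxa.
Only F and P show the derived state 'yes' for Char. 2, supporting them as a clade.
Only E and R show the derived state 'yes' for Char. 3, supporting them as a clade.
Most parsimonious ingroup topology: ((F,P),(E,R)).
P and F share a more recent common ancestor with each other than either does with R, so R is the least closely related of the three.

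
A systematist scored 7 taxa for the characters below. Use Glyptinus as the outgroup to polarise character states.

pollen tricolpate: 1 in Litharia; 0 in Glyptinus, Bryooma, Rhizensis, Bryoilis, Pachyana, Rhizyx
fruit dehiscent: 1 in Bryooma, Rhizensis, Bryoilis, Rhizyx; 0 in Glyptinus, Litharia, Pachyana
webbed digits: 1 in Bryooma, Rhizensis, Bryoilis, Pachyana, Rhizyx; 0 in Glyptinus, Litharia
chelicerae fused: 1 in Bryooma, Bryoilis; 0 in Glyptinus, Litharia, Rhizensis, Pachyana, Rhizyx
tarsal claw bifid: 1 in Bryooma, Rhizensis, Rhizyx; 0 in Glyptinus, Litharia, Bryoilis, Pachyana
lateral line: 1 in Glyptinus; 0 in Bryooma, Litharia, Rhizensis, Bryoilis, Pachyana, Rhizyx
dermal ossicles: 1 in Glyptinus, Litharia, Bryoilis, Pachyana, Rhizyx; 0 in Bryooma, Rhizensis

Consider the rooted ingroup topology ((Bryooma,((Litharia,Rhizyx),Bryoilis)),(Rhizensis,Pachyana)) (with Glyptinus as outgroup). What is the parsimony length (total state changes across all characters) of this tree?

Map each character onto ((Bryooma,((Litharia,Rhizyx),Bryoilis)),(Rhizensis,Pachyana)) (rooted by Glyptinus) and count the minimum state changes it requires (Fitch parsimony):
pollen tricolpate: 1; fruit dehiscent: 3; webbed digits: 2; chelicerae fused: 2; tarsal claw bifid: 3; lateral line: 1; dermal ossicles: 2.
Total tree length = 14.

14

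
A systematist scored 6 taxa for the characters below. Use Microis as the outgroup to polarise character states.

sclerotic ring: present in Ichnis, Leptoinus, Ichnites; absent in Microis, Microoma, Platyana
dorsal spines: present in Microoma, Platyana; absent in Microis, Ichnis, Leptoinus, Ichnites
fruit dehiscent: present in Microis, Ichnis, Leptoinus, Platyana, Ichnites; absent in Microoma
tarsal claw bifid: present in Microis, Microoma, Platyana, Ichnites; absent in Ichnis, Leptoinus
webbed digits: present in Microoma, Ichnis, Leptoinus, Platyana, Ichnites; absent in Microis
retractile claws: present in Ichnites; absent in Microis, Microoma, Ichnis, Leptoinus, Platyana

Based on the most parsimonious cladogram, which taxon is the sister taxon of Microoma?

Character polarity is set by the outgroup: the derived state is whichever differs from the outgroup's state, so for fruit dehiscent, tarsal claw bifid the derived state is 'absent', and for the remaining characters it is 'present'.
sclerotic ring (derived state 'present') is shared by Ichnis, Ichnites, and Leptoinus — a synapomorphy uniting that clade.
dorsal spines (derived state 'present') is shared by Microoma and Platyana — a synapomorphy uniting that clade.
fruit dehiscent (derived state 'absent') is unique to Microoma (autapomorphy; uninformative for grouping).
Only Ichnis and Leptoinus show the derived state 'absent' for tarsal claw bifid, supporting them as a clade.
webbed digits (derived state 'present') is shared by all ingroup taxa — unites the whole ingroup.
retractile claws: derived state 'present' in Ichnites only — an autapomorphy, so it tells us nothing about relationships among taxa.
Most parsimonious ingroup topology: ((Microoma,Platyana),((Ichnis,Leptoinus),Ichnites)).
Microoma and Platyana form a cherry on this tree, so they are sister taxa.

Platyana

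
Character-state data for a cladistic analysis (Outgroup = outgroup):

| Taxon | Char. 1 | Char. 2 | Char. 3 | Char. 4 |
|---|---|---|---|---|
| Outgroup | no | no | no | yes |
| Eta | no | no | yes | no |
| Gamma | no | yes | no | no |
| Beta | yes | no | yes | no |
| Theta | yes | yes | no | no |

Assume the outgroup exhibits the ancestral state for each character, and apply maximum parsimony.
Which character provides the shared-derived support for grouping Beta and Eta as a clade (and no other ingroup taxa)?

Character polarity is set by the outgroup: the derived state is whichever differs from the outgroup's state, so for Char. 4 the derived state is 'no', and for the remaining characters it is 'yes'.
Char. 1 (state 'yes') occurs in Beta and Theta but conflicts with the nesting implied by the other characters — most parsimoniously interpreted as homoplasy.
Char. 2: derived state 'yes' in Gamma and Theta only — synapomorphy for {Gamma, Theta}.
Only Beta and Eta show the derived state 'yes' for Char. 3, supporting them as a clade.
All ingroup taxa share the derived state 'no' for Char. 4; it defines the ingroup but does not resolve relationships within it.
Most parsimonious ingroup topology: ((Eta,Beta),(Gamma,Theta)).
The clade {Beta, Eta} is supported by Char. 3: its derived state 'yes' occurs in exactly those taxa and in no other taxon (including the outgroup).

Char. 3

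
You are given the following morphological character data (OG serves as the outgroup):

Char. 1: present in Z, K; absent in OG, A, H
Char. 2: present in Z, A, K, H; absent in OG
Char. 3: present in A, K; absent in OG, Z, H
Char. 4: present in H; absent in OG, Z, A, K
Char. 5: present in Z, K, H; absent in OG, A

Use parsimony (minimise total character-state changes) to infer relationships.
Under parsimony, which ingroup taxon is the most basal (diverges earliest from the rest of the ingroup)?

The outgroup has state 'absent' for every character, so 'present' is the derived state throughout.
Char. 1: derived state 'present' in K and Z only — synapomorphy for {K, Z}.
All ingroup taxa share the derived state 'present' for Char. 2; it defines the ingroup but does not resolve relationships within it.
Char. 3 groups A and K, which is incompatible with the clades supported by the remaining characters; treating it as convergent (homoplasy) costs fewer steps than any alternative tree.
Char. 4 (derived state 'present') is unique to H (autapomorphy; uninformative for grouping).
Char. 5: derived state 'present' in H, K, and Z only — synapomorphy for {H, K, Z}.
Most parsimonious ingroup topology: (((Z,K),H),A).
A is sister to the clade containing all other ingroup taxa, so it is the earliest-diverging (most basal) ingroup lineage.

A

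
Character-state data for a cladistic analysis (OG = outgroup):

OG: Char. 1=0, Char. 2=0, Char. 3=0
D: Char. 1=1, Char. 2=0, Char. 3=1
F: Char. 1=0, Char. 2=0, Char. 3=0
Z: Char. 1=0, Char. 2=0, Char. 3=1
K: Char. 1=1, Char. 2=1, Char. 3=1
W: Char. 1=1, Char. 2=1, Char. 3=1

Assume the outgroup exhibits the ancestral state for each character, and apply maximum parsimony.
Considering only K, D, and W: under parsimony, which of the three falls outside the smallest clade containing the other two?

D

The outgroup has state '0' for every character, so '1' is the derived state throughout.
Char. 1 (derived state '1') is shared by D, K, and W — a synapomorphy uniting that clade.
Char. 2 (derived state '1') is shared by K and W — a synapomorphy uniting that clade.
Char. 3 (derived state '1') is shared by D, K, W, and Z — a synapomorphy uniting that clade.
Most parsimonious ingroup topology: (((D,(K,W)),Z),F).
W and K share a more recent common ancestor with each other than either does with D, so D is the least closely related of the three.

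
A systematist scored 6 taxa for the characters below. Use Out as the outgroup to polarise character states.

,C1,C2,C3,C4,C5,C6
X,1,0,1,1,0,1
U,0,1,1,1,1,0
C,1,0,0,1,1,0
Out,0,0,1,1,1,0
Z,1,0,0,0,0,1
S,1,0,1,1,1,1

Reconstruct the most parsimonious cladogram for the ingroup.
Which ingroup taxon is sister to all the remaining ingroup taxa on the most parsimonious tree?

Character polarity is set by the outgroup: the derived state is whichever differs from the outgroup's state, so for C3, C4, C5 the derived state is '0', and for the remaining characters it is '1'.
Only C, S, X, and Z show the derived state '1' for C1, supporting them as a clade.
C2: derived state '1' in U only — an autapomorphy, so it tells us nothing about relationships among taxa.
C3 (state '0') occurs in C and Z but conflicts with the nesting implied by the other characters — most parsimoniously interpreted as homoplasy.
C4: derived state '0' in Z only — an autapomorphy, so it tells us nothing about relationships among taxa.
Only X and Z show the derived state '0' for C5, supporting them as a clade.
C6: derived state '1' in S, X, and Z only — synapomorphy for {S, X, Z}.
Most parsimonious ingroup topology: (U,(((Z,X),S),C)).
U is sister to the clade containing all other ingroup taxa, so it is the earliest-diverging (most basal) ingroup lineage.

U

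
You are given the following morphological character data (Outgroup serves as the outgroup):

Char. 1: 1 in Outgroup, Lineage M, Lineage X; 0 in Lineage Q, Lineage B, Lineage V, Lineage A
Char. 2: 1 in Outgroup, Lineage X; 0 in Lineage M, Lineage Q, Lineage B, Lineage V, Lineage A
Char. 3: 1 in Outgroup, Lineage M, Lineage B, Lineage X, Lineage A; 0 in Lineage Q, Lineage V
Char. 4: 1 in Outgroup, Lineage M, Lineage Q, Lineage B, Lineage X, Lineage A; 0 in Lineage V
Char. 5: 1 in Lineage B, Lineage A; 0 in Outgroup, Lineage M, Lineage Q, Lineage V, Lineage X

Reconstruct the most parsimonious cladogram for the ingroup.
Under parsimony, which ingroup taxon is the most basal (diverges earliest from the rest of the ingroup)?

Character polarity is set by the outgroup: the derived state is whichever differs from the outgroup's state, so for Char. 1, Char. 2, Char. 3, Char. 4 the derived state is '0', and for the remaining characters it is '1'.
Char. 1 (derived state '0') is shared by Lineage A, Lineage B, Lineage Q, and Lineage V — a synapomorphy uniting that clade.
Char. 2: derived state '0' in Lineage A, Lineage B, Lineage M, Lineage Q, and Lineage V only — synapomorphy for {Lineage A, Lineage B, Lineage M, Lineage Q, Lineage V}.
Only Lineage Q and Lineage V show the derived state '0' for Char. 3, supporting them as a clade.
Char. 4: derived state '0' in Lineage V only — an autapomorphy, so it tells us nothing about relationships among taxa.
Char. 5: derived state '1' in Lineage A and Lineage B only — synapomorphy for {Lineage A, Lineage B}.
Most parsimonious ingroup topology: ((Lineage M,((Lineage Q,Lineage V),(Lineage B,Lineage A))),Lineage X).
Lineage X is sister to the clade containing all other ingroup taxa, so it is the earliest-diverging (most basal) ingroup lineage.

Lineage X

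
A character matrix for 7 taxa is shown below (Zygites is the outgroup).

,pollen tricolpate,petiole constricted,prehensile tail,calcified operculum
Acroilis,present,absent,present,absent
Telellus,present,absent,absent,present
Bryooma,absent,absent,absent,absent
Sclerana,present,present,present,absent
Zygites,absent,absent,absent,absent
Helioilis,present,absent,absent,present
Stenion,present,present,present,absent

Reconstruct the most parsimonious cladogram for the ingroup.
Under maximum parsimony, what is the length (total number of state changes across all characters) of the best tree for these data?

4

The outgroup has state 'absent' for every character, so 'present' is the derived state throughout.
pollen tricolpate (derived state 'present') is shared by Acroilis, Helioilis, Sclerana, Stenion, and Telellus — a synapomorphy uniting that clade.
petiole constricted: derived state 'present' in Sclerana and Stenion only — synapomorphy for {Sclerana, Stenion}.
prehensile tail: derived state 'present' in Acroilis, Sclerana, and Stenion only — synapomorphy for {Acroilis, Sclerana, Stenion}.
Only Helioilis and Telellus show the derived state 'present' for calcified operculum, supporting them as a clade.
Most parsimonious ingroup topology: ((((Stenion,Sclerana),Acroilis),(Telellus,Helioilis)),Bryooma).
Changes per character on this tree: pollen tricolpate: 1; petiole constricted: 1; prehensile tail: 1; calcified operculum: 1.
Total = 4.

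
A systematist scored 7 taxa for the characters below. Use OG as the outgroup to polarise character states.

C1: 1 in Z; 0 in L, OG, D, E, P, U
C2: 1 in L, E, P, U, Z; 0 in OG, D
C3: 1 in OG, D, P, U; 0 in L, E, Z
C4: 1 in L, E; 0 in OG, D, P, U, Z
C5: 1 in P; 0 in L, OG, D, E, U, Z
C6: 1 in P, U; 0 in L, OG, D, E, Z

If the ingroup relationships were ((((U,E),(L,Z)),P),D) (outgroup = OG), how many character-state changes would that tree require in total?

9

Map each character onto ((((U,E),(L,Z)),P),D) (rooted by OG) and count the minimum state changes it requires (Fitch parsimony):
C1: 1; C2: 1; C3: 2; C4: 2; C5: 1; C6: 2.
Total tree length = 9.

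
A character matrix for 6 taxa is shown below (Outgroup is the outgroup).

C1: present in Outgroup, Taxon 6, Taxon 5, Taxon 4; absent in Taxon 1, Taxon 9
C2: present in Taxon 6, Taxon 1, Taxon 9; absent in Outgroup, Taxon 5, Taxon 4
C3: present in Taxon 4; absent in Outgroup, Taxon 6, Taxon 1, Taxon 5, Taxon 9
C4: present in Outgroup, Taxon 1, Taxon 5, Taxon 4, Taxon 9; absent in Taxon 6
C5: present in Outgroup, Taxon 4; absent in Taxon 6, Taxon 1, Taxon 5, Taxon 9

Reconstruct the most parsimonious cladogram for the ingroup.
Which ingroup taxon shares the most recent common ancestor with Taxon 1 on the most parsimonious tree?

Character polarity is set by the outgroup: the derived state is whichever differs from the outgroup's state, so for C1, C4, C5 the derived state is 'absent', and for the remaining characters it is 'present'.
C1: derived state 'absent' in Taxon 1 and Taxon 9 only — synapomorphy for {Taxon 1, Taxon 9}.
Only Taxon 1, Taxon 6, and Taxon 9 show the derived state 'present' for C2, supporting them as a clade.
C3: derived state 'present' in Taxon 4 only — an autapomorphy, so it tells us nothing about relationships among taxa.
C4 (derived state 'absent') is unique to Taxon 6 (autapomorphy; uninformative for grouping).
Only Taxon 1, Taxon 5, Taxon 6, and Taxon 9 show the derived state 'absent' for C5, supporting them as a clade.
Most parsimonious ingroup topology: (((Taxon 6,(Taxon 1,Taxon 9)),Taxon 5),Taxon 4).
Taxon 1 and Taxon 9 form a cherry on this tree, so they are sister taxa.

Taxon 9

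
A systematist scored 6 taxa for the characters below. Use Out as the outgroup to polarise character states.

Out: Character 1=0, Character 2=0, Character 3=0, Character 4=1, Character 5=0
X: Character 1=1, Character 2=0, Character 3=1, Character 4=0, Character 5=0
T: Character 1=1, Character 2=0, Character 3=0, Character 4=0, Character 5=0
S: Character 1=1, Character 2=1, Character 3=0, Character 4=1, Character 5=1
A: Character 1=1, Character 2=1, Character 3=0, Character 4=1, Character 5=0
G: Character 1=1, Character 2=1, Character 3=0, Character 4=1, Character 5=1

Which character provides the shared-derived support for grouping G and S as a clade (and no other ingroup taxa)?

Character polarity is set by the outgroup: the derived state is whichever differs from the outgroup's state, so for Character 4 the derived state is '0', and for the remaining characters it is '1'.
All ingroup taxa share the derived state '1' for Character 1; it defines the ingroup but does not resolve relationships within it.
Only A, G, and S show the derived state '1' for Character 2, supporting them as a clade.
Character 3: derived state '1' in X only — an autapomorphy, so it tells us nothing about relationships among taxa.
Character 4: derived state '0' in T and X only — synapomorphy for {T, X}.
Character 5: derived state '1' in G and S only — synapomorphy for {G, S}.
Most parsimonious ingroup topology: (((G,S),A),(T,X)).
The clade {G, S} is supported by Character 5: its derived state '1' occurs in exactly those taxa and in no other taxon (including the outgroup).

Character 5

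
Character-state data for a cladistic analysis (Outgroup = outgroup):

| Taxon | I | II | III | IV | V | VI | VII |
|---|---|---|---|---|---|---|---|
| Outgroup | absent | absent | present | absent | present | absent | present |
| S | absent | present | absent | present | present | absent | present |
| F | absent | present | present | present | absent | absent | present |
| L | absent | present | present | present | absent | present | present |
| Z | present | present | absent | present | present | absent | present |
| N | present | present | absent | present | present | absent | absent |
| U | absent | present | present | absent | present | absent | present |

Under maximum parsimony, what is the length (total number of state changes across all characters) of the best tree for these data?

7

Character polarity is set by the outgroup: the derived state is whichever differs from the outgroup's state, so for III, V, VII the derived state is 'absent', and for the remaining characters it is 'present'.
I (derived state 'present') is shared by N and Z — a synapomorphy uniting that clade.
II (derived state 'present') is shared by all ingroup taxa — unites the whole ingroup.
III: derived state 'absent' in N, S, and Z only — synapomorphy for {N, S, Z}.
Only F, L, N, S, and Z show the derived state 'present' for IV, supporting them as a clade.
V: derived state 'absent' in F and L only — synapomorphy for {F, L}.
VI (derived state 'present') is unique to L (autapomorphy; uninformative for grouping).
VII: derived state 'absent' in N only — an autapomorphy, so it tells us nothing about relationships among taxa.
Most parsimonious ingroup topology: (((S,(Z,N)),(F,L)),U).
Changes per character on this tree: I: 1; II: 1; III: 1; IV: 1; V: 1; VI: 1; VII: 1.
Total = 7.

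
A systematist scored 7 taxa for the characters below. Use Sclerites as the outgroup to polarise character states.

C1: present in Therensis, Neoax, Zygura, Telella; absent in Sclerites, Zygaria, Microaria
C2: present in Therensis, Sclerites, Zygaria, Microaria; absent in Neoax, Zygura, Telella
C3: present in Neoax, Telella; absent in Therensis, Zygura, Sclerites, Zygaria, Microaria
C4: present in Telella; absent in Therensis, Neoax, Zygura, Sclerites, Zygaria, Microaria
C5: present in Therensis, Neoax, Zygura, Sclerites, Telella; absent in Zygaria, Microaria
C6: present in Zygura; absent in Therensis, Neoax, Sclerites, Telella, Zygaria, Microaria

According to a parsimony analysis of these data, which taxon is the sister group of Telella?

Character polarity is set by the outgroup: the derived state is whichever differs from the outgroup's state, so for C2, C5 the derived state is 'absent', and for the remaining characters it is 'present'.
Only Neoax, Telella, Therensis, and Zygura show the derived state 'present' for C1, supporting them as a clade.
C2: derived state 'absent' in Neoax, Telella, and Zygura only — synapomorphy for {Neoax, Telella, Zygura}.
C3 (derived state 'present') is shared by Neoax and Telella — a synapomorphy uniting that clade.
C4: derived state 'present' in Telella only — an autapomorphy, so it tells us nothing about relationships among taxa.
C5 (derived state 'absent') is shared by Microaria and Zygaria — a synapomorphy uniting that clade.
C6 (derived state 'present') is unique to Zygura (autapomorphy; uninformative for grouping).
Most parsimonious ingroup topology: ((Microaria,Zygaria),((Zygura,(Telella,Neoax)),Therensis)).
Telella and Neoax form a cherry on this tree, so they are sister taxa.

Neoax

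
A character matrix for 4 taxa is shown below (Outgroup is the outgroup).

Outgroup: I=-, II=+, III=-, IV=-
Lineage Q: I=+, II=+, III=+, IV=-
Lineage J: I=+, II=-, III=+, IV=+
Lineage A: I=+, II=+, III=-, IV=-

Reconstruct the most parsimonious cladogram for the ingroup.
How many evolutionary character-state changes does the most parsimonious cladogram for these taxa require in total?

4

Character polarity is set by the outgroup: the derived state is whichever differs from the outgroup's state, so for II the derived state is '-', and for the remaining characters it is '+'.
I (derived state '+') is shared by all ingroup taxa — unites the whole ingroup.
II (derived state '-') is unique to Lineage J (autapomorphy; uninformative for grouping).
III: derived state '+' in Lineage J and Lineage Q only — synapomorphy for {Lineage J, Lineage Q}.
IV (derived state '+') is unique to Lineage J (autapomorphy; uninformative for grouping).
Most parsimonious ingroup topology: ((Lineage Q,Lineage J),Lineage A).
Changes per character on this tree: I: 1; II: 1; III: 1; IV: 1.
Total = 4.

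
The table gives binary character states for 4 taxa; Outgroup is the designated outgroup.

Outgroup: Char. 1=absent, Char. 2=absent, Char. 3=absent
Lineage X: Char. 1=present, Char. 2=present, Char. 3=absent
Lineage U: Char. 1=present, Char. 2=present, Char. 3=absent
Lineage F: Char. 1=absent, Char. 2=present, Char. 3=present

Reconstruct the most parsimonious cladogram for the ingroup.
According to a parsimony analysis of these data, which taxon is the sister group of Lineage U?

Lineage X

The outgroup has state 'absent' for every character, so 'present' is the derived state throughout.
Char. 1 (derived state 'present') is shared by Lineage U and Lineage X — a synapomorphy uniting that clade.
All ingroup taxa share the derived state 'present' for Char. 2; it defines the ingroup but does not resolve relationships within it.
Char. 3 (derived state 'present') is unique to Lineage F (autapomorphy; uninformative for grouping).
Most parsimonious ingroup topology: ((Lineage X,Lineage U),Lineage F).
Lineage U and Lineage X form a cherry on this tree, so they are sister taxa.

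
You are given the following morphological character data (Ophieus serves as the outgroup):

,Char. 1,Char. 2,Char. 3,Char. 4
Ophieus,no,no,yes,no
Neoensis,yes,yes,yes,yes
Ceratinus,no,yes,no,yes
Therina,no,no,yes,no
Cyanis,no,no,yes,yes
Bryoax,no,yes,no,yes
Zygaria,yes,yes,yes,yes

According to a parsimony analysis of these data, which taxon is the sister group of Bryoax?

Character polarity is set by the outgroup: the derived state is whichever differs from the outgroup's state, so for Char. 3 the derived state is 'no', and for the remaining characters it is 'yes'.
Char. 1 (derived state 'yes') is shared by Neoensis and Zygaria — a synapomorphy uniting that clade.
Only Bryoax, Ceratinus, Neoensis, and Zygaria show the derived state 'yes' for Char. 2, supporting them as a clade.
Only Bryoax and Ceratinus show the derived state 'no' for Char. 3, supporting them as a clade.
Only Bryoax, Ceratinus, Cyanis, Neoensis, and Zygaria show the derived state 'yes' for Char. 4, supporting them as a clade.
Most parsimonious ingroup topology: ((((Neoensis,Zygaria),(Ceratinus,Bryoax)),Cyanis),Therina).
Bryoax and Ceratinus form a cherry on this tree, so they are sister taxa.

Ceratinus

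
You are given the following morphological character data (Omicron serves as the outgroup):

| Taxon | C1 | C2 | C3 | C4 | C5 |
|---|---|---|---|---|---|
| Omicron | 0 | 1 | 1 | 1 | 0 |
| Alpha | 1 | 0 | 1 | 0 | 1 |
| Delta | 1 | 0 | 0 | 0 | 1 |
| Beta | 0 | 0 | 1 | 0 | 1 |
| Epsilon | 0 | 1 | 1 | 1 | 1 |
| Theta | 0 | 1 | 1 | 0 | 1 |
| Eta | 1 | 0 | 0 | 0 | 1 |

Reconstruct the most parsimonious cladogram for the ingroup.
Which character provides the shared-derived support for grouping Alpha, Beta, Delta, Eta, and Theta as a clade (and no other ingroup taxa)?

C4

Character polarity is set by the outgroup: the derived state is whichever differs from the outgroup's state, so for C2, C3, C4 the derived state is '0', and for the remaining characters it is '1'.
Only Alpha, Delta, and Eta show the derived state '1' for C1, supporting them as a clade.
Only Alpha, Beta, Delta, and Eta show the derived state '0' for C2, supporting them as a clade.
Only Delta and Eta show the derived state '0' for C3, supporting them as a clade.
C4 (derived state '0') is shared by Alpha, Beta, Delta, Eta, and Theta — a synapomorphy uniting that clade.
C5 (derived state '1') is shared by all ingroup taxa — unites the whole ingroup.
Most parsimonious ingroup topology: ((((Alpha,(Delta,Eta)),Beta),Theta),Epsilon).
The clade {Alpha, Beta, Delta, Eta, Theta} is supported by C4: its derived state '0' occurs in exactly those taxa and in no other taxon (including the outgroup).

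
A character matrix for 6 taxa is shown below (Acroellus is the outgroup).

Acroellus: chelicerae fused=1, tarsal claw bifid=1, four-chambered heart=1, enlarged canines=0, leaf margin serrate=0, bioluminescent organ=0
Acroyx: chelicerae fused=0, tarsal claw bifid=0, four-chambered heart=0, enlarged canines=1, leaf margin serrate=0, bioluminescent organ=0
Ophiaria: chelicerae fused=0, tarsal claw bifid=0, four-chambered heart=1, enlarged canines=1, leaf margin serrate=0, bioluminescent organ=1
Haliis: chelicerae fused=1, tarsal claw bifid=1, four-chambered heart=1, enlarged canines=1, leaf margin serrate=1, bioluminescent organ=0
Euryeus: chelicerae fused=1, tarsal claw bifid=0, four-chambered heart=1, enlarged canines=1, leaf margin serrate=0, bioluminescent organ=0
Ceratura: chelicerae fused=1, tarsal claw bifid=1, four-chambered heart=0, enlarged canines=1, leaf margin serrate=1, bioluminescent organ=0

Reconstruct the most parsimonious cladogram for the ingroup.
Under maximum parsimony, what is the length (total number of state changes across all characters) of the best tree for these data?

7

Character polarity is set by the outgroup: the derived state is whichever differs from the outgroup's state, so for chelicerae fused, tarsal claw bifid, four-chambered heart the derived state is '0', and for the remaining characters it is '1'.
chelicerae fused (derived state '0') is shared by Acroyx and Ophiaria — a synapomorphy uniting that clade.
Only Acroyx, Euryeus, and Ophiaria show the derived state '0' for tarsal claw bifid, supporting them as a clade.
four-chambered heart (state '0') occurs in Acroyx and Ceratura but conflicts with the nesting implied by the other characters — most parsimoniously interpreted as homoplasy.
All ingroup taxa share the derived state '1' for enlarged canines; it defines the ingroup but does not resolve relationships within it.
leaf margin serrate: derived state '1' in Ceratura and Haliis only — synapomorphy for {Ceratura, Haliis}.
bioluminescent organ (derived state '1') is unique to Ophiaria (autapomorphy; uninformative for grouping).
Most parsimonious ingroup topology: (((Acroyx,Ophiaria),Euryeus),(Haliis,Ceratura)).
Changes per character on this tree: chelicerae fused: 1; tarsal claw bifid: 1; four-chambered heart: 2; enlarged canines: 1; leaf margin serrate: 1; bioluminescent organ: 1.
Total = 7.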